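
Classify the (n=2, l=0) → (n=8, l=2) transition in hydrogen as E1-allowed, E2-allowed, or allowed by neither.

E2

Δl = 2 − 0 = +2; l_i + l_f = 2.
E1 (Δl = ±1): not satisfied.
E2 (Δl = 0,±2, l_i+l_f ≥ 2): satisfied.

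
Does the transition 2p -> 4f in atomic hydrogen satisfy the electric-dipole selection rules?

forbidden

Δl = 3 − 1 = +2; the E1 rule Δl = ±1 is violated.
The transition is electric-dipole forbidden.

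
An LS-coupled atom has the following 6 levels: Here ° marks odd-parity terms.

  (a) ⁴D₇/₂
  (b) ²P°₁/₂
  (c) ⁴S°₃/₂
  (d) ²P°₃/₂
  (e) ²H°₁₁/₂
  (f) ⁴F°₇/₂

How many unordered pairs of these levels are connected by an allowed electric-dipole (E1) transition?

(a)–(b): forbidden (ΔS, ΔJ).
(a)–(c): forbidden (ΔL, ΔJ).
(a)–(d): forbidden (ΔS, ΔJ).
(a)–(e): forbidden (ΔS, ΔL, ΔJ).
(a)–(f): allowed.
(b)–(c): forbidden (parity, ΔS).
(b)–(d): forbidden (parity).
(b)–(e): forbidden (parity, ΔL, ΔJ).
(b)–(f): forbidden (parity, ΔS, ΔL, ΔJ).
(c)–(d): forbidden (parity, ΔS).
(c)–(e): forbidden (parity, ΔS, ΔL, ΔJ).
(c)–(f): forbidden (parity, ΔL, ΔJ).
(d)–(e): forbidden (parity, ΔL, ΔJ).
(d)–(f): forbidden (parity, ΔS, ΔL, ΔJ).
(e)–(f): forbidden (parity, ΔS, ΔL, ΔJ).
Allowed pairs: 1 of 15.

1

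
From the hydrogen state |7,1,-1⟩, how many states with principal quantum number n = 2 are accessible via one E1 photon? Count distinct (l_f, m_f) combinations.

E1 requires Δl = ±1, so l_f ∈ {0, 2}; with 0 ≤ l_f ≤ n_f−1 = 1, the allowed l_f values are {0}.
For l_f = 0: m_f ∈ {m_i−1, m_i, m_i+1} ∩ [−0, 0] = {0} → 1 state.
Total: 1.

1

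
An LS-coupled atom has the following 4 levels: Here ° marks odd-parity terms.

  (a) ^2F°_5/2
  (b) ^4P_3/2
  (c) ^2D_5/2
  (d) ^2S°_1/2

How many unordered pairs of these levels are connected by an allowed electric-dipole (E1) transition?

(a)–(b): forbidden (ΔS, ΔL).
(a)–(c): allowed.
(a)–(d): forbidden (parity, ΔL, ΔJ).
(b)–(c): forbidden (parity, ΔS).
(b)–(d): forbidden (ΔS).
(c)–(d): forbidden (ΔL, ΔJ).
Allowed pairs: 1 of 6.

1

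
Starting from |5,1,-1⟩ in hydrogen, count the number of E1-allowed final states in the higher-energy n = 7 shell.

E1 requires Δl = ±1, so l_f ∈ {0, 2}; with 0 ≤ l_f ≤ n_f−1 = 6, the allowed l_f values are {0, 2}.
For l_f = 0: m_f ∈ {m_i−1, m_i, m_i+1} ∩ [−0, 0] = {0} → 1 state.
For l_f = 2: m_f ∈ {m_i−1, m_i, m_i+1} ∩ [−2, 2] = {-2, -1, 0} → 3 states.
Total: 4.

4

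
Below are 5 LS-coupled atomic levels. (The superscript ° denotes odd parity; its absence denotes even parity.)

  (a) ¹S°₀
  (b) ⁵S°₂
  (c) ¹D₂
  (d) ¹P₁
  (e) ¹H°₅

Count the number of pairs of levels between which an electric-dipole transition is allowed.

1

(a)–(b): forbidden (parity, ΔS, ΔL, ΔJ).
(a)–(c): forbidden (ΔL, ΔJ).
(a)–(d): allowed.
(a)–(e): forbidden (parity, ΔL, ΔJ).
(b)–(c): forbidden (ΔS, ΔL).
(b)–(d): forbidden (ΔS).
(b)–(e): forbidden (parity, ΔS, ΔL, ΔJ).
(c)–(d): forbidden (parity).
(c)–(e): forbidden (ΔL, ΔJ).
(d)–(e): forbidden (ΔL, ΔJ).
Allowed pairs: 1 of 10.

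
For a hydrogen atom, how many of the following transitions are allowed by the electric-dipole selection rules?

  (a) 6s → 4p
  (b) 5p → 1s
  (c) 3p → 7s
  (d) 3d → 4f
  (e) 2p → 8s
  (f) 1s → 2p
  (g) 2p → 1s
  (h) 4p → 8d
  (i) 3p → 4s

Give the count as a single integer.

9

(a) allowed
(b) allowed
(c) allowed
(d) allowed
(e) allowed
(f) allowed
(g) allowed
(h) allowed
(i) allowed
Total allowed: 9 of 9.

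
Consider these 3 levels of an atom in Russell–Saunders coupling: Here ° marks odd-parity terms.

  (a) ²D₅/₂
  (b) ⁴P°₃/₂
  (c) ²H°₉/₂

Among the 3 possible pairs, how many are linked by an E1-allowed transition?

0

(a)–(b): forbidden (ΔS).
(a)–(c): forbidden (ΔL, ΔJ).
(b)–(c): forbidden (parity, ΔS, ΔL, ΔJ).
Allowed pairs: 0 of 3.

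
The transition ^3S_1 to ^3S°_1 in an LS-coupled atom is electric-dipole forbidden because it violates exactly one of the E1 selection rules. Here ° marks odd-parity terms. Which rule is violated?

Parity must change: even → odd — satisfied.
ΔS = 0: S: 1 → 1 — satisfied.
ΔL = 0, ±1 (not L=0↔0): L: 0 → 0, ΔL = +0 — violated.
ΔJ = 0, ±1 (not J=0↔0): J: 1 → 1, ΔJ = +0 — satisfied.

the L=0 ↔ L=0 exclusion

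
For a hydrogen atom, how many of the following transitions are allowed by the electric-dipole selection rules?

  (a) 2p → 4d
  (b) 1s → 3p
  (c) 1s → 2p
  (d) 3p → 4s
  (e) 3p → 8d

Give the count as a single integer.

(a) allowed
(b) allowed
(c) allowed
(d) allowed
(e) allowed
Total allowed: 5 of 5.

5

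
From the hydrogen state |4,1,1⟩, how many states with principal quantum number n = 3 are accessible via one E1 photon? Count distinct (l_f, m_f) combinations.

E1 requires Δl = ±1, so l_f ∈ {0, 2}; with 0 ≤ l_f ≤ n_f−1 = 2, the allowed l_f values are {0, 2}.
For l_f = 0: m_f ∈ {m_i−1, m_i, m_i+1} ∩ [−0, 0] = {0} → 1 state.
For l_f = 2: m_f ∈ {m_i−1, m_i, m_i+1} ∩ [−2, 2] = {0, 1, 2} → 3 states.
Total: 4.

4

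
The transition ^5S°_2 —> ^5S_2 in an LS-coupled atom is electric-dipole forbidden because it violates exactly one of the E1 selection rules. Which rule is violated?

the L=0 ↔ L=0 exclusion

Reading off the term symbols: S 2→2, L 0→0, J 2→2, parity odd→even.
ΔL = 0, ±1 (not L=0↔0): L: 0 → 0, ΔL = +0 — violated.
Parity must change: odd → even — satisfied.
ΔJ = 0, ±1 (not J=0↔0): J: 2 → 2, ΔJ = +0 — satisfied.
ΔS = 0: S: 2 → 2 — satisfied.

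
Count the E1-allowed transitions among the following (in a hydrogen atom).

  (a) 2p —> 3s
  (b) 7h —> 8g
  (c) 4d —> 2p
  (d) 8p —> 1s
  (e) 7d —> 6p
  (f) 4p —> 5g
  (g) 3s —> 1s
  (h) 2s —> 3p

(a) allowed
(b) allowed
(c) allowed
(d) allowed
(e) allowed
(f) forbidden — Δl = +3 (E1 requires Δl = ±1)
(g) forbidden — Δl = +0 (E1 requires Δl = ±1)
(h) allowed
Total allowed: 6 of 8.

6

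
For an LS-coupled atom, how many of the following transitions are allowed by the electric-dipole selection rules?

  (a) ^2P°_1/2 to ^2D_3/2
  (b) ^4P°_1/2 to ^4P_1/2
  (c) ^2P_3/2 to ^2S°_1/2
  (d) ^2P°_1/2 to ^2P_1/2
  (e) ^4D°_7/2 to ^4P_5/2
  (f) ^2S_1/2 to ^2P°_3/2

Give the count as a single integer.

(a) allowed
(b) allowed
(c) allowed
(d) allowed
(e) allowed
(f) allowed
Total allowed: 6 of 6.

6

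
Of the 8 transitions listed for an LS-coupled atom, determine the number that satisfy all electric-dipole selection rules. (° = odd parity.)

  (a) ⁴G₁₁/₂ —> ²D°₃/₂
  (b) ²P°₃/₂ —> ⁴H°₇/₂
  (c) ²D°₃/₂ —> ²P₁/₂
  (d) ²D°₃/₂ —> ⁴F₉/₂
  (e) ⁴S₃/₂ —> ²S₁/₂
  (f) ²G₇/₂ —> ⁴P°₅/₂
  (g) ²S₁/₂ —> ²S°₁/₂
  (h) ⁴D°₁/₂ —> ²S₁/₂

1

(a) forbidden (ΔS, ΔL, ΔJ fail)
(b) forbidden (parity, ΔS, ΔL, ΔJ fail)
(c) allowed
(d) forbidden (ΔS, ΔJ fail)
(e) forbidden (parity, ΔS, ΔL fail)
(f) forbidden (ΔS, ΔL fail)
(g) forbidden (ΔL fails)
(h) forbidden (ΔS, ΔL fail)
Total allowed: 1 of 8.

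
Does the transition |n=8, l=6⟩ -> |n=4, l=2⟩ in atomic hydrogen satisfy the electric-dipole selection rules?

forbidden

Initial l = 6, final l = 2, so Δl = -4. E1 requires Δl = ±1: fails.
The transition is electric-dipole forbidden.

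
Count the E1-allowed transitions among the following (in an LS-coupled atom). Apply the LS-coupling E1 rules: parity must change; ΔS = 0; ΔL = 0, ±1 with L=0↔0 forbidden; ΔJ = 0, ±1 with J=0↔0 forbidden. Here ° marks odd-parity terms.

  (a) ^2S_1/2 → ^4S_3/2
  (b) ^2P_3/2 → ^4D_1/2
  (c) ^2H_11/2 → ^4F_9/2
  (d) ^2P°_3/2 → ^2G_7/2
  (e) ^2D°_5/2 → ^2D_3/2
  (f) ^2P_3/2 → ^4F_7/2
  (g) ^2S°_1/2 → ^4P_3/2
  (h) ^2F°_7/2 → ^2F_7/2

2

(a) forbidden (parity, ΔS, ΔL fail)
(b) forbidden (parity, ΔS fail)
(c) forbidden (parity, ΔS, ΔL fail)
(d) forbidden (ΔL, ΔJ fail)
(e) allowed
(f) forbidden (parity, ΔS, ΔL, ΔJ fail)
(g) forbidden (ΔS fails)
(h) allowed
Total allowed: 2 of 8.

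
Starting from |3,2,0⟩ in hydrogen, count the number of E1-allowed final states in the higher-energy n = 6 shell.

E1 requires Δl = ±1, so l_f ∈ {1, 3}; with 0 ≤ l_f ≤ n_f−1 = 5, the allowed l_f values are {1, 3}.
For l_f = 1: m_f ∈ {m_i−1, m_i, m_i+1} ∩ [−1, 1] = {-1, 0, 1} → 3 states.
For l_f = 3: m_f ∈ {m_i−1, m_i, m_i+1} ∩ [−3, 3] = {-1, 0, 1} → 3 states.
Total: 6.

6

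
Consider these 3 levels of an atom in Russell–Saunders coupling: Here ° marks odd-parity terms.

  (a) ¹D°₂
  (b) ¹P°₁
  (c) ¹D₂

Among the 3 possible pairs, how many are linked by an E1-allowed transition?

2

(a)–(b): forbidden (parity).
(a)–(c): allowed.
(b)–(c): allowed.
Allowed pairs: 2 of 3.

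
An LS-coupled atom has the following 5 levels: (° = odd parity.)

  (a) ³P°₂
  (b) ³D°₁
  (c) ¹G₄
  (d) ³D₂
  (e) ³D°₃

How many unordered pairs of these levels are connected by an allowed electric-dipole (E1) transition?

(a)–(b): forbidden (parity).
(a)–(c): forbidden (ΔS, ΔL, ΔJ).
(a)–(d): allowed.
(a)–(e): forbidden (parity).
(b)–(c): forbidden (ΔS, ΔL, ΔJ).
(b)–(d): allowed.
(b)–(e): forbidden (parity, ΔJ).
(c)–(d): forbidden (parity, ΔS, ΔL, ΔJ).
(c)–(e): forbidden (ΔS, ΔL).
(d)–(e): allowed.
Allowed pairs: 3 of 10.

3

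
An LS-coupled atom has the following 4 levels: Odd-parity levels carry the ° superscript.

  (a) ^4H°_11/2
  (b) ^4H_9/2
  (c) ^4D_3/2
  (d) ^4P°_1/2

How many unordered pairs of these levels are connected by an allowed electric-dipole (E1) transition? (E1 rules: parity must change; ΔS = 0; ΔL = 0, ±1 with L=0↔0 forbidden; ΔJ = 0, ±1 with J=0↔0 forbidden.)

(a)–(b): allowed.
(a)–(c): forbidden (ΔL, ΔJ).
(a)–(d): forbidden (parity, ΔL, ΔJ).
(b)–(c): forbidden (parity, ΔL, ΔJ).
(b)–(d): forbidden (ΔL, ΔJ).
(c)–(d): allowed.
Allowed pairs: 2 of 6.

2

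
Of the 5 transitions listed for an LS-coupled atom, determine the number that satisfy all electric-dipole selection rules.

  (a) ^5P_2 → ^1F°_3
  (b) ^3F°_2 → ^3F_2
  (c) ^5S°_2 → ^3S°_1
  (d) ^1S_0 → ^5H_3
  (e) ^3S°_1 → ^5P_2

(a) forbidden (ΔS, ΔL fail)
(b) allowed
(c) forbidden (parity, ΔS, ΔL fail)
(d) forbidden (parity, ΔS, ΔL, ΔJ fail)
(e) forbidden (ΔS fails)
Total allowed: 1 of 5.

1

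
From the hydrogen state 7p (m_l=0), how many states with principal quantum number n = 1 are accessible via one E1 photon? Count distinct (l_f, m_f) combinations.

1

E1 requires Δl = ±1, so l_f ∈ {0, 2}; with 0 ≤ l_f ≤ n_f−1 = 0, the allowed l_f values are {0}.
For l_f = 0: m_f ∈ {m_i−1, m_i, m_i+1} ∩ [−0, 0] = {0} → 1 state.
Total: 1.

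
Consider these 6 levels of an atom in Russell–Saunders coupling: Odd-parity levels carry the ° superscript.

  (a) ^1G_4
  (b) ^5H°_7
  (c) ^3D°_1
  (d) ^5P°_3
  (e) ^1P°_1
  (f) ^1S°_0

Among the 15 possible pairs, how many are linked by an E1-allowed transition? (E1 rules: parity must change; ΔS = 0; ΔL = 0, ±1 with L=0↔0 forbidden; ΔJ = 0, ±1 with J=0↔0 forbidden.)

0

(a)–(b): forbidden (ΔS, ΔJ).
(a)–(c): forbidden (ΔS, ΔL, ΔJ).
(a)–(d): forbidden (ΔS, ΔL).
(a)–(e): forbidden (ΔL, ΔJ).
(a)–(f): forbidden (ΔL, ΔJ).
(b)–(c): forbidden (parity, ΔS, ΔL, ΔJ).
(b)–(d): forbidden (parity, ΔL, ΔJ).
(b)–(e): forbidden (parity, ΔS, ΔL, ΔJ).
(b)–(f): forbidden (parity, ΔS, ΔL, ΔJ).
(c)–(d): forbidden (parity, ΔS, ΔJ).
(c)–(e): forbidden (parity, ΔS).
(c)–(f): forbidden (parity, ΔS, ΔL).
(d)–(e): forbidden (parity, ΔS, ΔJ).
(d)–(f): forbidden (parity, ΔS, ΔJ).
(e)–(f): forbidden (parity).
Allowed pairs: 0 of 15.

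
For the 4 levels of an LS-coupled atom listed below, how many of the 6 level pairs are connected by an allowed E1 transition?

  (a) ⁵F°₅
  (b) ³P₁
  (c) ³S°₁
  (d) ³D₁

(a)–(b): forbidden (ΔS, ΔL, ΔJ).
(a)–(c): forbidden (parity, ΔS, ΔL, ΔJ).
(a)–(d): forbidden (ΔS, ΔJ).
(b)–(c): allowed.
(b)–(d): forbidden (parity).
(c)–(d): forbidden (ΔL).
Allowed pairs: 1 of 6.

1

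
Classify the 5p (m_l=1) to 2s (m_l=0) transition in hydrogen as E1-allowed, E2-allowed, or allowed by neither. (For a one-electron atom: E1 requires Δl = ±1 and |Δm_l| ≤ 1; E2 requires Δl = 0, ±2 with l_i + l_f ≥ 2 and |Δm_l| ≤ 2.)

Δl = 0 − 1 = -1; l_i + l_f = 1.
Δm_l = -1.
E1 (Δl = ±1, |Δm_l| ≤ 1): satisfied.
E2 (Δl = 0,±2, l_i+l_f ≥ 2, |Δm_l| ≤ 2): not satisfied.

E1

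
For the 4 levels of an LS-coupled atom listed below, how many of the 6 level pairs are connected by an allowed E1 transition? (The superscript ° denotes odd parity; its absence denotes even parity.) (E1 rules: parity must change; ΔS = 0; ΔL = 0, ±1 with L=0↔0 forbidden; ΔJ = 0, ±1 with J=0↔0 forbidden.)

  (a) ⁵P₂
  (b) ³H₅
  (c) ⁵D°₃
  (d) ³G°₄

(a)–(b): forbidden (parity, ΔS, ΔL, ΔJ).
(a)–(c): allowed.
(a)–(d): forbidden (ΔS, ΔL, ΔJ).
(b)–(c): forbidden (ΔS, ΔL, ΔJ).
(b)–(d): allowed.
(c)–(d): forbidden (parity, ΔS, ΔL).
Allowed pairs: 2 of 6.

2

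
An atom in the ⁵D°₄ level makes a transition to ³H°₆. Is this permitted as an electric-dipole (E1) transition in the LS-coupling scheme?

Initial level: S=2, L=2, J=4, parity odd. Final level: S=1, L=5, J=6, parity odd.
ΔL = 0, ±1 (not L=0↔0): L: 2 → 5, ΔL = +3 — violated.
ΔJ = 0, ±1 (not J=0↔0): J: 4 → 6, ΔJ = +2 — violated.
Parity must change: odd → odd — violated.
ΔS = 0: S: 2 → 1 — violated.
Rule(s) violated: parity, ΔS, ΔL, ΔJ.

forbidden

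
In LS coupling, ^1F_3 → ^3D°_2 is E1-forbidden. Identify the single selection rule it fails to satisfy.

Reading off the term symbols: S 0→1, L 3→2, J 3→2, parity even→odd.
ΔS = 0: S: 0 → 1 — violated.
ΔJ = 0, ±1 (not J=0↔0): J: 3 → 2, ΔJ = -1 — satisfied.
Parity must change: even → odd — satisfied.
ΔL = 0, ±1 (not L=0↔0): L: 3 → 2, ΔL = -1 — satisfied.

the ΔS = 0 rule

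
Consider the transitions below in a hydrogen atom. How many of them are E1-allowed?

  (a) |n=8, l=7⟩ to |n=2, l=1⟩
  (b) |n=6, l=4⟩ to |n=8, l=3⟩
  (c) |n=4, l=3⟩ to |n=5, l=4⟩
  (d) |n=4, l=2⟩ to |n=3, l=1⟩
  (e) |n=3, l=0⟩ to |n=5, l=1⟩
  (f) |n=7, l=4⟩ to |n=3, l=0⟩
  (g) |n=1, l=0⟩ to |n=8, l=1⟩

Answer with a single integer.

5

(a) forbidden — Δl = -6 (E1 requires Δl = ±1)
(b) allowed
(c) allowed
(d) allowed
(e) allowed
(f) forbidden — Δl = -4 (E1 requires Δl = ±1)
(g) allowed
Total allowed: 5 of 7.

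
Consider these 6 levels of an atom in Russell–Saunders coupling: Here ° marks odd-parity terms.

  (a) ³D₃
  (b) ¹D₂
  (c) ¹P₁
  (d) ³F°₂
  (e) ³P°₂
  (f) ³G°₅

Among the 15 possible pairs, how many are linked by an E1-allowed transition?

2

(a)–(b): forbidden (parity, ΔS).
(a)–(c): forbidden (parity, ΔS, ΔJ).
(a)–(d): allowed.
(a)–(e): allowed.
(a)–(f): forbidden (ΔL, ΔJ).
(b)–(c): forbidden (parity).
(b)–(d): forbidden (ΔS).
(b)–(e): forbidden (ΔS).
(b)–(f): forbidden (ΔS, ΔL, ΔJ).
(c)–(d): forbidden (ΔS, ΔL).
(c)–(e): forbidden (ΔS).
(c)–(f): forbidden (ΔS, ΔL, ΔJ).
(d)–(e): forbidden (parity, ΔL).
(d)–(f): forbidden (parity, ΔJ).
(e)–(f): forbidden (parity, ΔL, ΔJ).
Allowed pairs: 2 of 15.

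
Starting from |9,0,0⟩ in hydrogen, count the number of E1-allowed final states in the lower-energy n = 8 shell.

E1 requires Δl = ±1, so l_f ∈ {-1, 1}; with 0 ≤ l_f ≤ n_f−1 = 7, the allowed l_f values are {1}.
For l_f = 1: m_f ∈ {m_i−1, m_i, m_i+1} ∩ [−1, 1] = {-1, 0, 1} → 3 states.
Total: 3.

3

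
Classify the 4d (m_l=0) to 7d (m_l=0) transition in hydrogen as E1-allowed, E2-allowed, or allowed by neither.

Δl = 2 − 2 = +0; l_i + l_f = 4.
Δm_l = +0.
E1 (Δl = ±1, |Δm_l| ≤ 1): not satisfied.
E2 (Δl = 0,±2, l_i+l_f ≥ 2, |Δm_l| ≤ 2): satisfied.

E2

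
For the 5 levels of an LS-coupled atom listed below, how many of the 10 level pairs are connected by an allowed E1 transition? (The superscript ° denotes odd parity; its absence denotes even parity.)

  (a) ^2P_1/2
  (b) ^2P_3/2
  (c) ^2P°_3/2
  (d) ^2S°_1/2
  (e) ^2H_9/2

4

(a)–(b): forbidden (parity).
(a)–(c): allowed.
(a)–(d): allowed.
(a)–(e): forbidden (parity, ΔL, ΔJ).
(b)–(c): allowed.
(b)–(d): allowed.
(b)–(e): forbidden (parity, ΔL, ΔJ).
(c)–(d): forbidden (parity).
(c)–(e): forbidden (ΔL, ΔJ).
(d)–(e): forbidden (ΔL, ΔJ).
Allowed pairs: 4 of 10.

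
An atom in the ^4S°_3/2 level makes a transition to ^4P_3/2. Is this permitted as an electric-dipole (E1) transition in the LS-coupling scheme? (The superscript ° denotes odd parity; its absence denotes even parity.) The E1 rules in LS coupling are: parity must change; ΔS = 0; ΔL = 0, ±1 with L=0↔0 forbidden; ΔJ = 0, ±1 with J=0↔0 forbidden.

Initial level: S=3/2, L=0, J=3/2, parity odd. Final level: S=3/2, L=1, J=3/2, parity even.
Parity must change: odd → even — passes.
ΔS = 0: S: 3/2 → 3/2 — passes.
ΔL = 0, ±1 (not L=0↔0): L: 0 → 1, ΔL = +1 — passes.
ΔJ = 0, ±1 (not J=0↔0): J: 3/2 → 3/2, ΔJ = +0 — passes.
All four E1 rules are satisfied.

allowed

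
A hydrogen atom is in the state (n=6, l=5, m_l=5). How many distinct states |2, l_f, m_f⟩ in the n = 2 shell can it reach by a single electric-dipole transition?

E1 requires l_f ∈ {4, 6}, but neither lies in [0, 1], so no final state is reachable.
Total: 0.

0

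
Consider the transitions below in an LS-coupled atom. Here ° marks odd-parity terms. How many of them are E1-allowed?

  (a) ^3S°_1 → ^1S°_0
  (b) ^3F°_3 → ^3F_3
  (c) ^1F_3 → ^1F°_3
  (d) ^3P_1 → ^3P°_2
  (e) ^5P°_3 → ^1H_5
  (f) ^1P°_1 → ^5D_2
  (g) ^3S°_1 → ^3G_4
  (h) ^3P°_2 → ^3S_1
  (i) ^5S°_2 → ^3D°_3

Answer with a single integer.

4

(a) forbidden (parity, ΔS, ΔL fail)
(b) allowed
(c) allowed
(d) allowed
(e) forbidden (ΔS, ΔL, ΔJ fail)
(f) forbidden (ΔS fails)
(g) forbidden (ΔL, ΔJ fail)
(h) allowed
(i) forbidden (parity, ΔS, ΔL fail)
Total allowed: 4 of 9.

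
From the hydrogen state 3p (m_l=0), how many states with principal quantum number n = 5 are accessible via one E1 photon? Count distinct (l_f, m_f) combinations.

E1 requires Δl = ±1, so l_f ∈ {0, 2}; with 0 ≤ l_f ≤ n_f−1 = 4, the allowed l_f values are {0, 2}.
For l_f = 0: m_f ∈ {m_i−1, m_i, m_i+1} ∩ [−0, 0] = {0} → 1 state.
For l_f = 2: m_f ∈ {m_i−1, m_i, m_i+1} ∩ [−2, 2] = {-1, 0, 1} → 3 states.
Total: 4.

4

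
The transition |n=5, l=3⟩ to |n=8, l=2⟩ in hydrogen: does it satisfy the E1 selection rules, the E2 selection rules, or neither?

E1

Δl = 2 − 3 = -1; l_i + l_f = 5.
E1 (Δl = ±1): satisfied.
E2 (Δl = 0,±2, l_i+l_f ≥ 2): not satisfied.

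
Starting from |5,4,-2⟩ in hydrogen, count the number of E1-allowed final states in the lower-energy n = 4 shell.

3

E1 requires Δl = ±1, so l_f ∈ {3, 5}; with 0 ≤ l_f ≤ n_f−1 = 3, the allowed l_f values are {3}.
For l_f = 3: m_f ∈ {m_i−1, m_i, m_i+1} ∩ [−3, 3] = {-3, -2, -1} → 3 states.
Total: 3.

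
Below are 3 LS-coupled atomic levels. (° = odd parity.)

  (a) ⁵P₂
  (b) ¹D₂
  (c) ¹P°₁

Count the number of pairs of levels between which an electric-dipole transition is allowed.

(a)–(b): forbidden (parity, ΔS).
(a)–(c): forbidden (ΔS).
(b)–(c): allowed.
Allowed pairs: 1 of 3.

1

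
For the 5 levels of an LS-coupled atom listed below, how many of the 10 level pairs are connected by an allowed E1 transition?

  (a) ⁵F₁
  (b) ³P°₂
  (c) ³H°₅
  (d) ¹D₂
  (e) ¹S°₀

0

(a)–(b): forbidden (ΔS, ΔL).
(a)–(c): forbidden (ΔS, ΔL, ΔJ).
(a)–(d): forbidden (parity, ΔS).
(a)–(e): forbidden (ΔS, ΔL).
(b)–(c): forbidden (parity, ΔL, ΔJ).
(b)–(d): forbidden (ΔS).
(b)–(e): forbidden (parity, ΔS, ΔJ).
(c)–(d): forbidden (ΔS, ΔL, ΔJ).
(c)–(e): forbidden (parity, ΔS, ΔL, ΔJ).
(d)–(e): forbidden (ΔL, ΔJ).
Allowed pairs: 0 of 10.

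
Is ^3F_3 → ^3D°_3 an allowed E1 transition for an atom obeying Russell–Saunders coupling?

allowed

Reading off the term symbols: S 1→1, L 3→2, J 3→3, parity even→odd.
Parity must change: even → odd — passes.
ΔS = 0: S: 1 → 1 — passes.
ΔL = 0, ±1 (not L=0↔0): L: 3 → 2, ΔL = -1 — passes.
ΔJ = 0, ±1 (not J=0↔0): J: 3 → 3, ΔJ = +0 — passes.
All four E1 rules are satisfied.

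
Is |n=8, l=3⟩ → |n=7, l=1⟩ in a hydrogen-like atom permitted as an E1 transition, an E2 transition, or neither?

E2

Δl = 1 − 3 = -2; l_i + l_f = 4.
E1 (Δl = ±1): not satisfied.
E2 (Δl = 0,±2, l_i+l_f ≥ 2): satisfied.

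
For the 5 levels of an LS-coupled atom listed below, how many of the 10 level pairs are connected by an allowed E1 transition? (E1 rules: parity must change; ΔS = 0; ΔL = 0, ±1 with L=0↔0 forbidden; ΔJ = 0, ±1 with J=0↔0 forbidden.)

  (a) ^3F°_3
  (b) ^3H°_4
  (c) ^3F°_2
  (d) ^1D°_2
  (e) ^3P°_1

(a)–(b): forbidden (parity, ΔL).
(a)–(c): forbidden (parity).
(a)–(d): forbidden (parity, ΔS).
(a)–(e): forbidden (parity, ΔL, ΔJ).
(b)–(c): forbidden (parity, ΔL, ΔJ).
(b)–(d): forbidden (parity, ΔS, ΔL, ΔJ).
(b)–(e): forbidden (parity, ΔL, ΔJ).
(c)–(d): forbidden (parity, ΔS).
(c)–(e): forbidden (parity, ΔL).
(d)–(e): forbidden (parity, ΔS).
Allowed pairs: 0 of 10.

0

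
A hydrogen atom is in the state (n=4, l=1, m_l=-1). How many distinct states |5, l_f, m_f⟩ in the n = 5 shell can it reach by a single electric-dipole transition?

4

E1 requires Δl = ±1, so l_f ∈ {0, 2}; with 0 ≤ l_f ≤ n_f−1 = 4, the allowed l_f values are {0, 2}.
For l_f = 0: m_f ∈ {m_i−1, m_i, m_i+1} ∩ [−0, 0] = {0} → 1 state.
For l_f = 2: m_f ∈ {m_i−1, m_i, m_i+1} ∩ [−2, 2] = {-2, -1, 0} → 3 states.
Total: 4.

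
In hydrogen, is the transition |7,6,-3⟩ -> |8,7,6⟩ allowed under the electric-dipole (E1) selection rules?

forbidden

Initial l = 6, final l = 7, so Δl = +1. E1 requires Δl = ±1: passes.
m_l: -3 → 6 (Δm_l = +9). |Δm_l| ≤ 1 fails.
The transition is electric-dipole forbidden.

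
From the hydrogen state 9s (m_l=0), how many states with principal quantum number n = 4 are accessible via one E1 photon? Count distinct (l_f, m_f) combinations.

3

E1 requires Δl = ±1, so l_f ∈ {-1, 1}; with 0 ≤ l_f ≤ n_f−1 = 3, the allowed l_f values are {1}.
For l_f = 1: m_f ∈ {m_i−1, m_i, m_i+1} ∩ [−1, 1] = {-1, 0, 1} → 3 states.
Total: 3.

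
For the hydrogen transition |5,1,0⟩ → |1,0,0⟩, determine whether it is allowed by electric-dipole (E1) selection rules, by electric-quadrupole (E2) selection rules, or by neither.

E1

Δl = 0 − 1 = -1; l_i + l_f = 1.
Δm_l = +0.
E1 (Δl = ±1, |Δm_l| ≤ 1): satisfied.
E2 (Δl = 0,±2, l_i+l_f ≥ 2, |Δm_l| ≤ 2): not satisfied.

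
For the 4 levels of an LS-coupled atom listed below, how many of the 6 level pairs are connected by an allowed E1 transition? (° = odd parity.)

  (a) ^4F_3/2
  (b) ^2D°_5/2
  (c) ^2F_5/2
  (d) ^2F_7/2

(a)–(b): forbidden (ΔS).
(a)–(c): forbidden (parity, ΔS).
(a)–(d): forbidden (parity, ΔS, ΔJ).
(b)–(c): allowed.
(b)–(d): allowed.
(c)–(d): forbidden (parity).
Allowed pairs: 2 of 6.

2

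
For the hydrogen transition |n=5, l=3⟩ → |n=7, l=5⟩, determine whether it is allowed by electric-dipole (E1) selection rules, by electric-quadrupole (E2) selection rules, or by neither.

E2

Δl = 5 − 3 = +2; l_i + l_f = 8.
E1 (Δl = ±1): not satisfied.
E2 (Δl = 0,±2, l_i+l_f ≥ 2): satisfied.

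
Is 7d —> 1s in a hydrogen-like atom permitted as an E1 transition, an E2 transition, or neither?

E2

Δl = 0 − 2 = -2; l_i + l_f = 2.
E1 (Δl = ±1): not satisfied.
E2 (Δl = 0,±2, l_i+l_f ≥ 2): satisfied.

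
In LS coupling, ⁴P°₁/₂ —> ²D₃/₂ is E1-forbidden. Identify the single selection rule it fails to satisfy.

the ΔS = 0 rule

Reading off the term symbols: S 3/2→1/2, L 1→2, J 1/2→3/2, parity odd→even.
ΔS = 0: S: 3/2 → 1/2 — ✗.
ΔJ = 0, ±1 (not J=0↔0): J: 1/2 → 3/2, ΔJ = +1 — ✓.
Parity must change: odd → even — ✓.
ΔL = 0, ±1 (not L=0↔0): L: 1 → 2, ΔL = +1 — ✓.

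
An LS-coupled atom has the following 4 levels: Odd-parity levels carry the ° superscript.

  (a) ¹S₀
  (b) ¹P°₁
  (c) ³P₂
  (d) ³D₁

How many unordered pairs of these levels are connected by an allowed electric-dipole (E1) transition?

1

(a)–(b): allowed.
(a)–(c): forbidden (parity, ΔS, ΔJ).
(a)–(d): forbidden (parity, ΔS, ΔL).
(b)–(c): forbidden (ΔS).
(b)–(d): forbidden (ΔS).
(c)–(d): forbidden (parity).
Allowed pairs: 1 of 6.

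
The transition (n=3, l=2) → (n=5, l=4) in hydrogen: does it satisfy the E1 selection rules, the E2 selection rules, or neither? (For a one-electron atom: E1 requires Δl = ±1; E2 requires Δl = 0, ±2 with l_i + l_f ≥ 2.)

Δl = 4 − 2 = +2; l_i + l_f = 6.
E1 (Δl = ±1): not satisfied.
E2 (Δl = 0,±2, l_i+l_f ≥ 2): satisfied.

E2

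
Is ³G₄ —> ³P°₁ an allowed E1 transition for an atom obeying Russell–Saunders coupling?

ΔL = 0, ±1 (not L=0↔0): L: 4 → 1, ΔL = -3 — fails.
ΔS = 0: S: 1 → 1 — ok.
Parity must change: even → odd — ok.
ΔJ = 0, ±1 (not J=0↔0): J: 4 → 1, ΔJ = -3 — fails.
Rule(s) violated: ΔL, ΔJ.

forbidden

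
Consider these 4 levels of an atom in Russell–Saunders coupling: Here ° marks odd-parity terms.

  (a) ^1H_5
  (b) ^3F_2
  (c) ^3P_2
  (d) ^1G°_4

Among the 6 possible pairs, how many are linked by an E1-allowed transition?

1

(a)–(b): forbidden (parity, ΔS, ΔL, ΔJ).
(a)–(c): forbidden (parity, ΔS, ΔL, ΔJ).
(a)–(d): allowed.
(b)–(c): forbidden (parity, ΔL).
(b)–(d): forbidden (ΔS, ΔJ).
(c)–(d): forbidden (ΔS, ΔL, ΔJ).
Allowed pairs: 1 of 6.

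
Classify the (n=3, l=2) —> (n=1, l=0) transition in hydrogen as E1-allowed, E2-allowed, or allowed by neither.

Δl = 0 − 2 = -2; l_i + l_f = 2.
E1 (Δl = ±1): not satisfied.
E2 (Δl = 0,±2, l_i+l_f ≥ 2): satisfied.

E2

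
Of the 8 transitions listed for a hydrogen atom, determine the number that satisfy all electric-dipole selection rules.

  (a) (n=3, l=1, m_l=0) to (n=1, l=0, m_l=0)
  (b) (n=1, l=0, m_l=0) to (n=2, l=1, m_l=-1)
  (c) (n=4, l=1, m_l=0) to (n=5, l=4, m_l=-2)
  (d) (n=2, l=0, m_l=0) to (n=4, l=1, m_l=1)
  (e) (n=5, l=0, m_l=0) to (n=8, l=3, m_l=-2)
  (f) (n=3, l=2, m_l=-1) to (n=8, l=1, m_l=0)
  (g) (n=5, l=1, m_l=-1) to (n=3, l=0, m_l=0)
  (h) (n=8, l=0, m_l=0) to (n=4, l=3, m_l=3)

5

(a) allowed
(b) allowed
(c) forbidden — Δl = +3 (E1 requires Δl = ±1); Δm_l = -2 (E1 requires Δm_l = 0, ±1)
(d) allowed
(e) forbidden — Δl = +3 (E1 requires Δl = ±1); Δm_l = -2 (E1 requires Δm_l = 0, ±1)
(f) allowed
(g) allowed
(h) forbidden — Δl = +3 (E1 requires Δl = ±1); Δm_l = +3 (E1 requires Δm_l = 0, ±1)
Total allowed: 5 of 8.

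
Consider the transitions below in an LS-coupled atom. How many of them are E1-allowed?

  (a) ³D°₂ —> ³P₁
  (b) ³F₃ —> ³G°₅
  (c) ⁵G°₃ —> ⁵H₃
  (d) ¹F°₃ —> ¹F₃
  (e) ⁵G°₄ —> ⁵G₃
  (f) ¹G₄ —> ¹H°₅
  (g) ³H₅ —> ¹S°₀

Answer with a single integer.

(a) allowed
(b) forbidden (ΔJ fails)
(c) allowed
(d) allowed
(e) allowed
(f) allowed
(g) forbidden (ΔS, ΔL, ΔJ fail)
Total allowed: 5 of 7.

5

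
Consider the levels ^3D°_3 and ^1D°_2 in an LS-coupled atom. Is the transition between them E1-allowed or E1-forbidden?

forbidden

Parity must change: odd → odd — fails.
ΔL = 0, ±1 (not L=0↔0): L: 2 → 2, ΔL = +0 — passes.
ΔJ = 0, ±1 (not J=0↔0): J: 3 → 2, ΔJ = -1 — passes.
ΔS = 0: S: 1 → 0 — fails.
Rule(s) violated: parity, ΔS.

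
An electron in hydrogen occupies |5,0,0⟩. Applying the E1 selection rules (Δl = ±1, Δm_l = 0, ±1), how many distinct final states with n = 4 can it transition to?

E1 requires Δl = ±1, so l_f ∈ {-1, 1}; with 0 ≤ l_f ≤ n_f−1 = 3, the allowed l_f values are {1}.
For l_f = 1: m_f ∈ {m_i−1, m_i, m_i+1} ∩ [−1, 1] = {-1, 0, 1} → 3 states.
Total: 3.

3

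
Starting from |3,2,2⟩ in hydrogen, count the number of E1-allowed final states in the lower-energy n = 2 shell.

E1 requires Δl = ±1, so l_f ∈ {1, 3}; with 0 ≤ l_f ≤ n_f−1 = 1, the allowed l_f values are {1}.
For l_f = 1: m_f ∈ {m_i−1, m_i, m_i+1} ∩ [−1, 1] = {1} → 1 state.
Total: 1.

1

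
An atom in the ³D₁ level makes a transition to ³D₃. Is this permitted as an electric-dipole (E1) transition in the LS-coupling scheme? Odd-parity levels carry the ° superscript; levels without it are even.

ΔJ = 0, ±1 (not J=0↔0): J: 1 → 3, ΔJ = +2 — fails.
ΔS = 0: S: 1 → 1 — ok.
ΔL = 0, ±1 (not L=0↔0): L: 2 → 2, ΔL = +0 — ok.
Parity must change: even → even — fails.
Rule(s) violated: parity, ΔJ.

forbidden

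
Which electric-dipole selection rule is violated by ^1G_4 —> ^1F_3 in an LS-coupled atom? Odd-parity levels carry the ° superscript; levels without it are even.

Parity must change: even → even — fails.
ΔS = 0: S: 0 → 0 — passes.
ΔL = 0, ±1 (not L=0↔0): L: 4 → 3, ΔL = -1 — passes.
ΔJ = 0, ±1 (not J=0↔0): J: 4 → 3, ΔJ = -1 — passes.

parity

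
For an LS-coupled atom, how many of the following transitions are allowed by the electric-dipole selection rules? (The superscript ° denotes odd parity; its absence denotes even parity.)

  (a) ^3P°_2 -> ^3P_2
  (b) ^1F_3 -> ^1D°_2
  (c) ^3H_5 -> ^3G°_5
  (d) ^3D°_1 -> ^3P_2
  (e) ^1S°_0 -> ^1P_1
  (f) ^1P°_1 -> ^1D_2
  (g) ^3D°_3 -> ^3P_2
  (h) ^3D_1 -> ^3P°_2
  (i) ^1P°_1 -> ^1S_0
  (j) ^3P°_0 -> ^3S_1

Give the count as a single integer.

10

(a) allowed
(b) allowed
(c) allowed
(d) allowed
(e) allowed
(f) allowed
(g) allowed
(h) allowed
(i) allowed
(j) allowed
Total allowed: 10 of 10.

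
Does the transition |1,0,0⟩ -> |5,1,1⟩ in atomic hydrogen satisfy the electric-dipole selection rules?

allowed

Δl = 1 − 0 = +1; the E1 rule Δl = ±1 is passes.
m_l: 0 → 1 (Δm_l = +1). |Δm_l| ≤ 1 passes.
All E1 selection rules are satisfied.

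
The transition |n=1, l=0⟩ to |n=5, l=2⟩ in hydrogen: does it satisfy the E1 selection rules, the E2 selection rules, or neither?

E2

Δl = 2 − 0 = +2; l_i + l_f = 2.
E1 (Δl = ±1): not satisfied.
E2 (Δl = 0,±2, l_i+l_f ≥ 2): satisfied.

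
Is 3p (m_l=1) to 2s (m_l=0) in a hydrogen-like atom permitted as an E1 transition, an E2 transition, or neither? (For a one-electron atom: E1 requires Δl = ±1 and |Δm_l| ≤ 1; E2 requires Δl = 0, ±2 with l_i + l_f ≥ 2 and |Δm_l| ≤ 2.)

Δl = 0 − 1 = -1; l_i + l_f = 1.
Δm_l = -1.
E1 (Δl = ±1, |Δm_l| ≤ 1): satisfied.
E2 (Δl = 0,±2, l_i+l_f ≥ 2, |Δm_l| ≤ 2): not satisfied.

E1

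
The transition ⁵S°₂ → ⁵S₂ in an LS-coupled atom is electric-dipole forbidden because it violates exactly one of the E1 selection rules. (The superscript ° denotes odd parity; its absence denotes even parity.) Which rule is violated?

the L=0 ↔ L=0 exclusion

Reading off the term symbols: S 2→2, L 0→0, J 2→2, parity odd→even.
ΔS = 0: S: 2 → 2 — satisfied.
Parity must change: odd → even — satisfied.
ΔL = 0, ±1 (not L=0↔0): L: 0 → 0, ΔL = +0 — violated.
ΔJ = 0, ±1 (not J=0↔0): J: 2 → 2, ΔJ = +0 — satisfied.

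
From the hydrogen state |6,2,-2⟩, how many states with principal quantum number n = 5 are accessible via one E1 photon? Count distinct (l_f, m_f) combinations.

4

E1 requires Δl = ±1, so l_f ∈ {1, 3}; with 0 ≤ l_f ≤ n_f−1 = 4, the allowed l_f values are {1, 3}.
For l_f = 1: m_f ∈ {m_i−1, m_i, m_i+1} ∩ [−1, 1] = {-1} → 1 state.
For l_f = 3: m_f ∈ {m_i−1, m_i, m_i+1} ∩ [−3, 3] = {-3, -2, -1} → 3 states.
Total: 4.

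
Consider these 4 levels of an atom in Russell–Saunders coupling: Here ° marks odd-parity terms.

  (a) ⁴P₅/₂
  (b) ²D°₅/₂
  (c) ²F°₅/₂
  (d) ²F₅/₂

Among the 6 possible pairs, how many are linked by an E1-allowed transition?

(a)–(b): forbidden (ΔS).
(a)–(c): forbidden (ΔS, ΔL).
(a)–(d): forbidden (parity, ΔS, ΔL).
(b)–(c): forbidden (parity).
(b)–(d): allowed.
(c)–(d): allowed.
Allowed pairs: 2 of 6.

2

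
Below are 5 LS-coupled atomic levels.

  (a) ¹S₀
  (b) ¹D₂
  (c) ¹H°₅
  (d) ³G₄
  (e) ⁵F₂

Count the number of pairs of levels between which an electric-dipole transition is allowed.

0

(a)–(b): forbidden (parity, ΔL, ΔJ).
(a)–(c): forbidden (ΔL, ΔJ).
(a)–(d): forbidden (parity, ΔS, ΔL, ΔJ).
(a)–(e): forbidden (parity, ΔS, ΔL, ΔJ).
(b)–(c): forbidden (ΔL, ΔJ).
(b)–(d): forbidden (parity, ΔS, ΔL, ΔJ).
(b)–(e): forbidden (parity, ΔS).
(c)–(d): forbidden (ΔS).
(c)–(e): forbidden (ΔS, ΔL, ΔJ).
(d)–(e): forbidden (parity, ΔS, ΔJ).
Allowed pairs: 0 of 10.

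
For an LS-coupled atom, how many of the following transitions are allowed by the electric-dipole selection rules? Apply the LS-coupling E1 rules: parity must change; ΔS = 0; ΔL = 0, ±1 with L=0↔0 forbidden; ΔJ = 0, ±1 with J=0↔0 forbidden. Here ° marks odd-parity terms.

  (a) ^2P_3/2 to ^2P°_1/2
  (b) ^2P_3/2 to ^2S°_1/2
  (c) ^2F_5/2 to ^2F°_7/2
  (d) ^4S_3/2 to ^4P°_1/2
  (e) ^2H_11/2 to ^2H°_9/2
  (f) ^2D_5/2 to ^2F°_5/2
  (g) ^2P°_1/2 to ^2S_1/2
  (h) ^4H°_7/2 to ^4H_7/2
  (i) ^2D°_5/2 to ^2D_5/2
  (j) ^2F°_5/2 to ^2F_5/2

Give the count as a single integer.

(a) allowed
(b) allowed
(c) allowed
(d) allowed
(e) allowed
(f) allowed
(g) allowed
(h) allowed
(i) allowed
(j) allowed
Total allowed: 10 of 10.

10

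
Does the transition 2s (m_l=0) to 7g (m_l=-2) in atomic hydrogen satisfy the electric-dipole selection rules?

forbidden

l: 0 → 4 (Δl = +4). Δl = ±1 fails.
Δm_l = -2 − (0) = -2. E1 requires Δm_l = 0, ±1: fails.
The transition is electric-dipole forbidden.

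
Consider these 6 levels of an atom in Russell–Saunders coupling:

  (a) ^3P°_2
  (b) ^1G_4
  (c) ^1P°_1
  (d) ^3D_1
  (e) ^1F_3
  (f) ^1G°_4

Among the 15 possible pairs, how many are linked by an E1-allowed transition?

(a)–(b): forbidden (ΔS, ΔL, ΔJ).
(a)–(c): forbidden (parity, ΔS).
(a)–(d): allowed.
(a)–(e): forbidden (ΔS, ΔL).
(a)–(f): forbidden (parity, ΔS, ΔL, ΔJ).
(b)–(c): forbidden (ΔL, ΔJ).
(b)–(d): forbidden (parity, ΔS, ΔL, ΔJ).
(b)–(e): forbidden (parity).
(b)–(f): allowed.
(c)–(d): forbidden (ΔS).
(c)–(e): forbidden (ΔL, ΔJ).
(c)–(f): forbidden (parity, ΔL, ΔJ).
(d)–(e): forbidden (parity, ΔS, ΔJ).
(d)–(f): forbidden (ΔS, ΔL, ΔJ).
(e)–(f): allowed.
Allowed pairs: 3 of 15.

3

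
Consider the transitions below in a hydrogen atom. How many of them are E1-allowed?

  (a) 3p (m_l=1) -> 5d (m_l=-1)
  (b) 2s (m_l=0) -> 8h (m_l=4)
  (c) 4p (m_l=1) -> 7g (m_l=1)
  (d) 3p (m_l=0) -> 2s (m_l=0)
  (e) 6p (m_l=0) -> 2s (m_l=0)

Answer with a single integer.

(a) forbidden — Δm_l = -2 (E1 requires Δm_l = 0, ±1)
(b) forbidden — Δl = +5 (E1 requires Δl = ±1); Δm_l = +4 (E1 requires Δm_l = 0, ±1)
(c) forbidden — Δl = +3 (E1 requires Δl = ±1)
(d) allowed
(e) allowed
Total allowed: 2 of 5.

2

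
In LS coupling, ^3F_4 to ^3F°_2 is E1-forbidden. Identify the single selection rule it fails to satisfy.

Parity must change: even → odd — ok.
ΔS = 0: S: 1 → 1 — ok.
ΔL = 0, ±1 (not L=0↔0): L: 3 → 3, ΔL = +0 — ok.
ΔJ = 0, ±1 (not J=0↔0): J: 4 → 2, ΔJ = -2 — fails.

the ΔJ = 0, ±1 rule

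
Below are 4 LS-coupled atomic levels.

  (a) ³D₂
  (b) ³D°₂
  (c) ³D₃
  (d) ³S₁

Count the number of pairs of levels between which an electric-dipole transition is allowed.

(a)–(b): allowed.
(a)–(c): forbidden (parity).
(a)–(d): forbidden (parity, ΔL).
(b)–(c): allowed.
(b)–(d): forbidden (ΔL).
(c)–(d): forbidden (parity, ΔL, ΔJ).
Allowed pairs: 2 of 6.

2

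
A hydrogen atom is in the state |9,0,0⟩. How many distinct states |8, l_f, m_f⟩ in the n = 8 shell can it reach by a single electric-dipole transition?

E1 requires Δl = ±1, so l_f ∈ {-1, 1}; with 0 ≤ l_f ≤ n_f−1 = 7, the allowed l_f values are {1}.
For l_f = 1: m_f ∈ {m_i−1, m_i, m_i+1} ∩ [−1, 1] = {-1, 0, 1} → 3 states.
Total: 3.

3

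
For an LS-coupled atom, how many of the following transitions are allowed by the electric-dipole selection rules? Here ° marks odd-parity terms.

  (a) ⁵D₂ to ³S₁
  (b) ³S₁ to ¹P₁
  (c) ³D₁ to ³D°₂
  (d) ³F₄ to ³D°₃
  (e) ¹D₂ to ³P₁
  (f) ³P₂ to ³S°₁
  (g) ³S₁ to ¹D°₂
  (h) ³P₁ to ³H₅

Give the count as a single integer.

3

(a) forbidden (parity, ΔS, ΔL fail)
(b) forbidden (parity, ΔS fail)
(c) allowed
(d) allowed
(e) forbidden (parity, ΔS fail)
(f) allowed
(g) forbidden (ΔS, ΔL fail)
(h) forbidden (parity, ΔL, ΔJ fail)
Total allowed: 3 of 8.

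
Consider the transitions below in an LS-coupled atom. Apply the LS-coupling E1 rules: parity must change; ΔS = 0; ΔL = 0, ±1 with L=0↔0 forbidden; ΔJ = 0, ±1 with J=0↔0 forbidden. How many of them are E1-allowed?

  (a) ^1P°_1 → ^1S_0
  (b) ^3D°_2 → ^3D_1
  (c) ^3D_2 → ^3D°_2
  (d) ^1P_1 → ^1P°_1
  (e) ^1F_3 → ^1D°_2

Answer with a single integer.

(a) allowed
(b) allowed
(c) allowed
(d) allowed
(e) allowed
Total allowed: 5 of 5.

5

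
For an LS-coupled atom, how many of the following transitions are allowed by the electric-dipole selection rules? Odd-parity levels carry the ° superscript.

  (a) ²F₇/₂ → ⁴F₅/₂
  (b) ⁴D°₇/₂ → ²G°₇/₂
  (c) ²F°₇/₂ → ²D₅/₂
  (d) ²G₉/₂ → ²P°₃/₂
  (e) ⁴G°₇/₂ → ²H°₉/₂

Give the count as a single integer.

(a) forbidden (parity, ΔS fail)
(b) forbidden (parity, ΔS, ΔL fail)
(c) allowed
(d) forbidden (ΔL, ΔJ fail)
(e) forbidden (parity, ΔS fail)
Total allowed: 1 of 5.

1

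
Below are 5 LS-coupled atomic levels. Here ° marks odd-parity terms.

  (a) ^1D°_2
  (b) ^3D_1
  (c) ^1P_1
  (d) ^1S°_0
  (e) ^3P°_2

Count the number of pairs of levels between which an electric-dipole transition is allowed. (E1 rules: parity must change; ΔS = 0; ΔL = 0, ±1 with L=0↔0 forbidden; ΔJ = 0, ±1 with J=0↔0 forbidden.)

3

(a)–(b): forbidden (ΔS).
(a)–(c): allowed.
(a)–(d): forbidden (parity, ΔL, ΔJ).
(a)–(e): forbidden (parity, ΔS).
(b)–(c): forbidden (parity, ΔS).
(b)–(d): forbidden (ΔS, ΔL).
(b)–(e): allowed.
(c)–(d): allowed.
(c)–(e): forbidden (ΔS).
(d)–(e): forbidden (parity, ΔS, ΔJ).
Allowed pairs: 3 of 10.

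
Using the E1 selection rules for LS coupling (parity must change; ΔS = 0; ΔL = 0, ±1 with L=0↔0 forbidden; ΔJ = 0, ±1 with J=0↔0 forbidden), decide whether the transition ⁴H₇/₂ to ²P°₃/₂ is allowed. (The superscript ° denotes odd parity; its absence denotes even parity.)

Parity must change: even → odd — passes.
ΔS = 0: S: 3/2 → 1/2 — fails.
ΔL = 0, ±1 (not L=0↔0): L: 5 → 1, ΔL = -4 — fails.
ΔJ = 0, ±1 (not J=0↔0): J: 7/2 → 3/2, ΔJ = -2 — fails.
Rule(s) violated: ΔS, ΔL, ΔJ.

forbidden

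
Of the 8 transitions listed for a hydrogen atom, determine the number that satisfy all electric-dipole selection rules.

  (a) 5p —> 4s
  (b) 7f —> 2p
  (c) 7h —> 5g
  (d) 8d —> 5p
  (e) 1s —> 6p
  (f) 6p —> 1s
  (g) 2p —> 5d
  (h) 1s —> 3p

7

(a) allowed
(b) forbidden — Δl = -2 (E1 requires Δl = ±1)
(c) allowed
(d) allowed
(e) allowed
(f) allowed
(g) allowed
(h) allowed
Total allowed: 7 of 8.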